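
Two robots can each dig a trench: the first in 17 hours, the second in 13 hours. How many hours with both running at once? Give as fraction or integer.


Rate of A = 1/17 job per hour
Rate of B = 1/13 job per hour
Combined rate = 1/17 + 1/13
Find common denominator: (13 + 17)/(17*13) = 30/221
Combined rate = 30/221 job per hour
Time together = 1 / (30/221) = 221/30 hours

221/30


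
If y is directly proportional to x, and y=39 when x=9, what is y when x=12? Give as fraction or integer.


Direct proportion: y = kx
Find k: k = 39/9 = 13/3
Compute y at x=12: y = 13/3 * 12
y = 52

52


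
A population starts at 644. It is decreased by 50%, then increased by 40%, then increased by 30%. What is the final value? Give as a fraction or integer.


Start: 644
Step 1: decrease by 50% => multiply by 50/100
  644 * 50/100 = 322
Step 2: increase by 40% => multiply by 140/100
  322 * 140/100 = 2254/5
Step 3: increase by 30% => multiply by 130/100
  2254/5 * 130/100 = 14651/25
Final value = 14651/25

14651/25


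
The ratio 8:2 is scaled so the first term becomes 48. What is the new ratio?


Original ratio: 8:2
First term target: 48
Scale factor = 48 / 8 = 6
Multiply second term: 2 * 6 = 12
Equivalent ratio = 48:12

48:12


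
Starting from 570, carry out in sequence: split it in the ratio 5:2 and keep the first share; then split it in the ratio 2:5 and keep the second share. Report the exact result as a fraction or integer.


Start with 570.
Step 1: Split 5:2, first share = 570 * 5/7 = 2850/7
Step 2: Split 2:5, second share = 2850/7 * 5/7 = 14250/49
Final result = 14250/49

14250/49


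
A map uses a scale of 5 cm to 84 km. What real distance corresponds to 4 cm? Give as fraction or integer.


Map scale: 5 cm = 84 km
Measured distance on map = 4 cm
Set up proportion: 4 * 84 / 5
= 336 / 5
= 336/5 km

336/5


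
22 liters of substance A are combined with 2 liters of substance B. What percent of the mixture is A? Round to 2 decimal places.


Volume of A = 22 L
Volume of B = 2 L
Total volume = 22 + 2 = 24 L
Percentage of A = (22/24) * 100
= 91.67%

91.67


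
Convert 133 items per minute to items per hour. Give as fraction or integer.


Converting from per minute to per hour
Rate = 133 items per minute
Multiply by 60: 133 * 60
= 7980 items per hour

7980


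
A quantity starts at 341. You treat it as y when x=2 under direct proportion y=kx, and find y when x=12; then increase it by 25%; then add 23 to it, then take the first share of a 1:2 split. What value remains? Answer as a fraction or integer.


Start with 341.
Step 1: Direct prop: k = (341)/2; new y = k*12 = 341*12/2 = 2046
Step 2: Increase by 25%: 2046 * 125/100 = 5115/2
Step 3: Add 23: 5115/2+23=5161/2; split 1:2 first = 5161/2*1/3 = 5161/6
Final result = 5161/6

5161/6


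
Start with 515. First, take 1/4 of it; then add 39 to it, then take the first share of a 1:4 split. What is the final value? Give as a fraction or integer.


Start with 515.
Step 1: Take 1/4: 515 * 1/4 = 515/4
Step 2: Add 39: 515/4+39=671/4; split 1:4 first = 671/4*1/5 = 671/20
Final result = 671/20

671/20


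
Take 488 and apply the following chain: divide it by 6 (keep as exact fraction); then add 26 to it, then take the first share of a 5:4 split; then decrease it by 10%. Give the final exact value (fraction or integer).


Start with 488.
Step 1: Divide by 6: 488 / 6 = 244/3
Step 2: Add 26: 244/3+26=322/3; split 5:4 first = 322/3*5/9 = 1610/27
Step 3: Decrease by 10%: 1610/27 * 90/100 = 161/3
Final result = 161/3

161/3


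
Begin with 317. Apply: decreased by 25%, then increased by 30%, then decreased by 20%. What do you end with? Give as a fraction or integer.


Start: 317
Step 1: decrease by 25% => multiply by 75/100
  317 * 75/100 = 951/4
Step 2: increase by 30% => multiply by 130/100
  951/4 * 130/100 = 12363/40
Step 3: decrease by 20% => multiply by 80/100
  12363/40 * 80/100 = 12363/50
Final value = 12363/50

12363/50


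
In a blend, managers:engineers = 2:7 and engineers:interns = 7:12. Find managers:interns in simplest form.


Given a:b = 2:7 and b:c = 7:12
Make b consistent. Multiply first ratio by 7: a:b = 14:49
Multiply second ratio by 7: b:c = 49:84
Now b = 49 in both, so a:b:c = 14:49:84
Therefore a:c = 14:84
Simplify by GCD: a:c = 1:6

1:6


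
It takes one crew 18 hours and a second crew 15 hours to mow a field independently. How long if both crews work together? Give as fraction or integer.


Rate of A = 1/18 job per hour
Rate of B = 1/15 job per hour
Combined rate = 1/18 + 1/15
Find common denominator: (15 + 18)/(18*15) = 33/270
Combined rate = 11/90 job per hour
Time together = 1 / (11/90) = 90/11 hours

90/11


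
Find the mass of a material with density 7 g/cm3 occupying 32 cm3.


Using mass = density * volume
Density = 7 g/cm3
Volume = 32 cm3
Mass = 7 * 32
= 224 g

224


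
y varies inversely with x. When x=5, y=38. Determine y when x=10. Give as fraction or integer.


Inverse proportion: y = k/x
Find k: k = 5 * 38 = 190
Compute y at x=10: y = 190/10
y = 19

19


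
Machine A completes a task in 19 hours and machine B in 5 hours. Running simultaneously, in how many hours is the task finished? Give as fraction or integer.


Rate of A = 1/19 job per hour
Rate of B = 1/5 job per hour
Combined rate = 1/19 + 1/5
Find common denominator: (5 + 19)/(19*5) = 24/95
Combined rate = 24/95 job per hour
Time together = 1 / (24/95) = 95/24 hours

95/24


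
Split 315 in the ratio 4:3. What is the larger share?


Total parts = 4 + 3 = 7
Value per part = 315 / 7 = 45
First share = 4 * 45 = 180
Second share = 3 * 45 = 135
Larger share = 180

180


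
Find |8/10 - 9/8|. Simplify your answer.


Simplify: 8/10 = 4/5 and 9/8 = 9/8
Find common denominator: LCD = 40
Convert: 32/40 and 45/40
Difference = |32 - 45|/40 = 13/40
Simplified = 13/40

13/40


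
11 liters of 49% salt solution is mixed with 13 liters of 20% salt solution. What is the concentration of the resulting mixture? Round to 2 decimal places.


Solute in mixture 1 = 49% of 11 L = 11*49/100 = 539/100 L
Solute in mixture 2 = 20% of 13 L = 13*20/100 = 13/5 L
Total solute = 539/100 + 13/5 = 799/100 L
Total volume = 11 + 13 = 24 L
Final concentration = 799/100/24 * 100 = 33.29%

33.29


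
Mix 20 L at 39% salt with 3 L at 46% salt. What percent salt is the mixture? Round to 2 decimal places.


Solute in mixture 1 = 39% of 20 L = 20*39/100 = 39/5 L
Solute in mixture 2 = 46% of 3 L = 3*46/100 = 69/50 L
Total solute = 39/5 + 69/50 = 459/50 L
Total volume = 20 + 3 = 23 L
Final concentration = 459/50/23 * 100 = 39.91%

39.91


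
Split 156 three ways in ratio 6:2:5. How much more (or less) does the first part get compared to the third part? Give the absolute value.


Total parts = 6 + 2 + 5 = 13
Value per part = 156 / 13 = 12
Shares: 6*12=72, 2*12=24, 5*12=60
First share = 72, third share = 60
Difference = |72 - 60| = 12

12


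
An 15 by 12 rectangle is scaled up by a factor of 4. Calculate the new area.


Original dimensions: 15 x 12
Enlargement factor = 4
New width = 15 * 4 = 60
New height = 12 * 4 = 48
New area = 60 * 48 = 2880

2880


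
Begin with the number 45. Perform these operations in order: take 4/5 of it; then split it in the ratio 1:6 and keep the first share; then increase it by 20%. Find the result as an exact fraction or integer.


Start with 45.
Step 1: Take 4/5: 45 * 4/5 = 36
Step 2: Split 1:6, first share = 36 * 1/7 = 36/7
Step 3: Increase by 20%: 36/7 * 120/100 = 216/35
Final result = 216/35

216/35


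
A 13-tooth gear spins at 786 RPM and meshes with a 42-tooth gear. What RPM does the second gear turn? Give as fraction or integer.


Gear ratio: teeth_A * RPM_A = teeth_B * RPM_B
13 * 786 = 42 * RPM_B
10218 = 42 * RPM_B
RPM_B = 10218 / 42
RPM_B = 1703/7

1703/7


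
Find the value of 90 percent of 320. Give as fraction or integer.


Compute 90% of 320
Convert percentage: 90% = 90/100
Multiply: 320 * 90/100
= 28800/100
= 288

288


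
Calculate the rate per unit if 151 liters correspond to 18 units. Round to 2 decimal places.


Total liters = 151
Number of units = 18
Unit rate = 151 / 18
= 8.39 liters per unit

8.39


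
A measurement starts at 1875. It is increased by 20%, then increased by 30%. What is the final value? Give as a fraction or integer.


Start: 1875
Step 1: increase by 20% => multiply by 120/100
  1875 * 120/100 = 2250
Step 2: increase by 30% => multiply by 130/100
  2250 * 130/100 = 2925
Final value = 2925

2925


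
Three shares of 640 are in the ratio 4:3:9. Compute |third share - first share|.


Total parts = 4 + 3 + 9 = 16
Value per part = 640 / 16 = 40
Shares: 4*40=160, 3*40=120, 9*40=360
Third share = 360, first share = 160
Difference = |360 - 160| = 200

200


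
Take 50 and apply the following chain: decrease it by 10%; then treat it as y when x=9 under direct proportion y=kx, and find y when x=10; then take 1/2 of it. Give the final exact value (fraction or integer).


Start with 50.
Step 1: Decrease by 10%: 50 * 90/100 = 45
Step 2: Direct prop: k = (45)/9; new y = k*10 = 45*10/9 = 50
Step 3: Take 1/2: 50 * 1/2 = 25
Final result = 25

25


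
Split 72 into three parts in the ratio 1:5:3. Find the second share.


Ratio = 1:5:3
Total parts = 1 + 5 + 3 = 9
Value per part = 72 / 9 = 8
First share = 1 * 8 = 8
Middle share = 5 * 8 = 40
Third share = 3 * 8 = 24

40


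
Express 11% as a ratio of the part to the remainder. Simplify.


Part = 11%, Remainder = 89%
Ratio = 11:89
GCD(11, 89) = 1
Simplify: 11:89 = 11:89

11:89


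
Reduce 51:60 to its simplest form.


Find GCD(51, 60)
GCD = 3
Divide both by 3: 51/3 = 17, 60/3 = 20
Simplified ratio = 17:20

17:20


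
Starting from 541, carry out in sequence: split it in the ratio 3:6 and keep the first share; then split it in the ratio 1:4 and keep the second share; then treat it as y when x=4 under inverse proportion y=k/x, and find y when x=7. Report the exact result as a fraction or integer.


Start with 541.
Step 1: Split 3:6, first share = 541 * 3/9 = 541/3
Step 2: Split 1:4, second share = 541/3 * 4/5 = 2164/15
Step 3: Inverse prop: k = (2164/15)*4; new y = k/7 = 2164/15*4/7 = 8656/105
Final result = 8656/105

8656/105


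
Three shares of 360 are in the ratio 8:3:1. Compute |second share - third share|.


Total parts = 8 + 3 + 1 = 12
Value per part = 360 / 12 = 30
Shares: 8*30=240, 3*30=90, 1*30=30
Second share = 90, third share = 30
Difference = |90 - 30| = 60

60


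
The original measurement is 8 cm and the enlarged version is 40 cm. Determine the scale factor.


Original length = 8 cm
Scaled length = 40 cm
Scale factor = 40 / 8
= 5

5


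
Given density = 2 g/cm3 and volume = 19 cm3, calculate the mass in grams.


Using mass = density * volume
Density = 2 g/cm3
Volume = 19 cm3
Mass = 2 * 19
= 38 g

38


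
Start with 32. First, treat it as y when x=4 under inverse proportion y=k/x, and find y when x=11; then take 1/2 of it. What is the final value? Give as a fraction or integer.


Start with 32.
Step 1: Inverse prop: k = (32)*4; new y = k/11 = 32*4/11 = 128/11
Step 2: Take 1/2: 128/11 * 1/2 = 64/11
Final result = 64/11

64/11


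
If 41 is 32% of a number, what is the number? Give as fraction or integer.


Given: 41 is 32% of the whole
Set up: 41 = 32/100 * whole
whole = 41 * 100 / 32
whole = 4100 / 32
whole = 1025/8

1025/8


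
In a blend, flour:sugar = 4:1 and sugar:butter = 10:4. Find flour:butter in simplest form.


Given a:b = 4:1 and b:c = 10:4
Make b consistent. Multiply first ratio by 10: a:b = 40:10
Multiply second ratio by 1: b:c = 10:4
Now b = 10 in both, so a:b:c = 40:10:4
Therefore a:c = 40:4
Simplify by GCD: a:c = 10:1

10:1


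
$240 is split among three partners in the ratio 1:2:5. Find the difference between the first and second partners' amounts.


Total parts = 1 + 2 + 5 = 8
Value per part = 240 / 8 = 30
Shares: 1*30=30, 2*30=60, 5*30=150
First share = 30, second share = 60
Difference = |30 - 60| = 30

30


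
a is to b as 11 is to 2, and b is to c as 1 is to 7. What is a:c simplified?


Given a:b = 11:2 and b:c = 1:7
Make b consistent. Multiply first ratio by 1: a:b = 11:2
Multiply second ratio by 2: b:c = 2:14
Now b = 2 in both, so a:b:c = 11:2:14
Therefore a:c = 11:14
Simplify by GCD: a:c = 11:14

11:14


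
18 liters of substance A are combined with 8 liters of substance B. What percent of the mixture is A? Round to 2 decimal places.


Volume of A = 18 L
Volume of B = 8 L
Total volume = 18 + 8 = 26 L
Percentage of A = (18/26) * 100
= 69.23%

69.23


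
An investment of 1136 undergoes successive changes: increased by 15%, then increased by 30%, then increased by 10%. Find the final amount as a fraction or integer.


Start: 1136
Step 1: increase by 15% => multiply by 115/100
  1136 * 115/100 = 6532/5
Step 2: increase by 30% => multiply by 130/100
  6532/5 * 130/100 = 42458/25
Step 3: increase by 10% => multiply by 110/100
  42458/25 * 110/100 = 233519/125
Final value = 233519/125

233519/125


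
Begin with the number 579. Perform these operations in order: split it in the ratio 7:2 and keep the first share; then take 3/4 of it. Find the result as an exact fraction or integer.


Start with 579.
Step 1: Split 7:2, first share = 579 * 7/9 = 1351/3
Step 2: Take 3/4: 1351/3 * 3/4 = 1351/4
Final result = 1351/4

1351/4


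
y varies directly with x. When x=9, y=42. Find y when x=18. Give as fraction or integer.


Direct proportion: y = kx
Find k: k = 42/9 = 14/3
Compute y at x=18: y = 14/3 * 18
y = 84

84


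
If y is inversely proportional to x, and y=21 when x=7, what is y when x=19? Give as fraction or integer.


Inverse proportion: y = k/x
Find k: k = 7 * 21 = 147
Compute y at x=19: y = 147/19
y = 147/19

147/19


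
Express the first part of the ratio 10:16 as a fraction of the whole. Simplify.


Total parts = 10 + 16 = 26
First part fraction = 10/26
Simplify: 10/26 = 5/13

5/13


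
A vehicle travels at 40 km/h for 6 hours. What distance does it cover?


Using distance = speed * time
Speed = 40 km/h
Time = 6 hours
Distance = 40 * 6
= 240 km

240


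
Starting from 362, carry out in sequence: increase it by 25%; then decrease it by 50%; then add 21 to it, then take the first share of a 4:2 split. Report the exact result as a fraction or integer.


Start with 362.
Step 1: Increase by 25%: 362 * 125/100 = 905/2
Step 2: Decrease by 50%: 905/2 * 50/100 = 905/4
Step 3: Add 21: 905/4+21=989/4; split 4:2 first = 989/4*4/6 = 989/6
Final result = 989/6

989/6


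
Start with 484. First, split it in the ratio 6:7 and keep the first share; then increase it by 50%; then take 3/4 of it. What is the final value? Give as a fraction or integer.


Start with 484.
Step 1: Split 6:7, first share = 484 * 6/13 = 2904/13
Step 2: Increase by 50%: 2904/13 * 150/100 = 4356/13
Step 3: Take 3/4: 4356/13 * 3/4 = 3267/13
Final result = 3267/13

3267/13


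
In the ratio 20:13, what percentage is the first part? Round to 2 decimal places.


Total parts = 20 + 13 = 33
First part fraction = 20/33
Percentage = (20/33) * 100
= 0.606061 * 100
= 60.61%

60.61


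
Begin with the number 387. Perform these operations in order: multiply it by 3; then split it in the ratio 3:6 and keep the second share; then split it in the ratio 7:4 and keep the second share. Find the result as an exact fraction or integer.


Start with 387.
Step 1: Multiply by 3: 387 * 3 = 1161
Step 2: Split 3:6, second share = 1161 * 6/9 = 774
Step 3: Split 7:4, second share = 774 * 4/11 = 3096/11
Final result = 3096/11

3096/11


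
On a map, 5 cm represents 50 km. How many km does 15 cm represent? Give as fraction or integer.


Map scale: 5 cm = 50 km
Measured distance on map = 15 cm
Set up proportion: 15 * 50 / 5
= 750 / 5
= 150 km

150


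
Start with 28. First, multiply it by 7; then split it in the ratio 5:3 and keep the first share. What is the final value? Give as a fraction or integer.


Start with 28.
Step 1: Multiply by 7: 28 * 7 = 196
Step 2: Split 5:3, first share = 196 * 5/8 = 245/2
Final result = 245/2

245/2


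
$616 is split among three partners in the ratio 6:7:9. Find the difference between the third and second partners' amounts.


Total parts = 6 + 7 + 9 = 22
Value per part = 616 / 22 = 28
Shares: 6*28=168, 7*28=196, 9*28=252
Third share = 252, second share = 196
Difference = |252 - 196| = 56

56


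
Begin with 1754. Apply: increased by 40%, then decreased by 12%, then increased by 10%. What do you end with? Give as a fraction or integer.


Start: 1754
Step 1: increase by 40% => multiply by 140/100
  1754 * 140/100 = 12278/5
Step 2: decrease by 12% => multiply by 88/100
  12278/5 * 88/100 = 270116/125
Step 3: increase by 10% => multiply by 110/100
  270116/125 * 110/100 = 1485638/625
Final value = 1485638/625

1485638/625


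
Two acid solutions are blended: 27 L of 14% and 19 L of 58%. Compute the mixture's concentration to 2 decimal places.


Solute in mixture 1 = 14% of 27 L = 27*14/100 = 189/50 L
Solute in mixture 2 = 58% of 19 L = 19*58/100 = 551/50 L
Total solute = 189/50 + 551/50 = 74/5 L
Total volume = 27 + 19 = 46 L
Final concentration = 74/5/46 * 100 = 32.17%

32.17


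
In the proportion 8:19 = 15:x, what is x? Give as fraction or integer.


Setting up: 8/19 = 15/x
Cross multiply: 8 * x = 19 * 15
8x = 285
x = 285/8
x = 285/8

285/8


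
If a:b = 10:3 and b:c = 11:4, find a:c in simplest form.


Given a:b = 10:3 and b:c = 11:4
Make b consistent. Multiply first ratio by 11: a:b = 110:33
Multiply second ratio by 3: b:c = 33:12
Now b = 33 in both, so a:b:c = 110:33:12
Therefore a:c = 110:12
Simplify by GCD: a:c = 55:6

55:6


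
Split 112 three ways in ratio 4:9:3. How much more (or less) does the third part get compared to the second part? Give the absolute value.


Total parts = 4 + 9 + 3 = 16
Value per part = 112 / 16 = 7
Shares: 4*7=28, 9*7=63, 3*7=21
Third share = 21, second share = 63
Difference = |21 - 63| = 42

42


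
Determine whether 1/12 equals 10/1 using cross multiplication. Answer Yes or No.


Cross multiply to check 1/12 = 10/1
Left cross product: 1 * 1 = 1
Right cross product: 12 * 10 = 120
1 != 120
Not equal, so proportions differ => No

No


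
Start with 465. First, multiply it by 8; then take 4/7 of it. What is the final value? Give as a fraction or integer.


Start with 465.
Step 1: Multiply by 8: 465 * 8 = 3720
Step 2: Take 4/7: 3720 * 4/7 = 14880/7
Final result = 14880/7

14880/7


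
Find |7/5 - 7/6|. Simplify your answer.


Simplify: 7/5 = 7/5 and 7/6 = 7/6
Find common denominator: LCD = 30
Convert: 42/30 and 35/30
Difference = |42 - 35|/30 = 7/30
Simplified = 7/30

7/30


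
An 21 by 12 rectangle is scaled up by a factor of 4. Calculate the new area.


Original dimensions: 21 x 12
Enlargement factor = 4
New width = 21 * 4 = 84
New height = 12 * 4 = 48
New area = 84 * 48 = 4032

4032


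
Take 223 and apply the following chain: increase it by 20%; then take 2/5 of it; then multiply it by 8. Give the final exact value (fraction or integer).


Start with 223.
Step 1: Increase by 20%: 223 * 120/100 = 1338/5
Step 2: Take 2/5: 1338/5 * 2/5 = 2676/25
Step 3: Multiply by 8: 2676/25 * 8 = 21408/25
Final result = 21408/25

21408/25


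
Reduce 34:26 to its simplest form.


Find GCD(34, 26)
GCD = 2
Divide both by 2: 34/2 = 17, 26/2 = 13
Simplified ratio = 17:13

17:13


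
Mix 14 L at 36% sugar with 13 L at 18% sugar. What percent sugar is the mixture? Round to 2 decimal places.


Solute in mixture 1 = 36% of 14 L = 14*36/100 = 126/25 L
Solute in mixture 2 = 18% of 13 L = 13*18/100 = 117/50 L
Total solute = 126/25 + 117/50 = 369/50 L
Total volume = 14 + 13 = 27 L
Final concentration = 369/50/27 * 100 = 27.33%

27.33


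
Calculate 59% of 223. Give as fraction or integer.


Compute 59% of 223
Convert percentage: 59% = 59/100
Multiply: 223 * 59/100
= 13157/100
= 13157/100

13157/100


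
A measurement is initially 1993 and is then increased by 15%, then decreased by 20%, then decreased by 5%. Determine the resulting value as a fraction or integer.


Start: 1993
Step 1: increase by 15% => multiply by 115/100
  1993 * 115/100 = 45839/20
Step 2: decrease by 20% => multiply by 80/100
  45839/20 * 80/100 = 45839/25
Step 3: decrease by 5% => multiply by 95/100
  45839/25 * 95/100 = 870941/500
Final value = 870941/500

870941/500


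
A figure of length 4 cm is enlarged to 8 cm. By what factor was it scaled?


Original length = 4 cm
Scaled length = 8 cm
Scale factor = 8 / 4
= 2

2


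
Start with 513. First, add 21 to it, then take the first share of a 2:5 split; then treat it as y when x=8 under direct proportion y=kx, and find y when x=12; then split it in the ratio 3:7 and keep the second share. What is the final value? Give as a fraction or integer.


Start with 513.
Step 1: Add 21: 513+21=534; split 2:5 first = 534*2/7 = 1068/7
Step 2: Direct prop: k = (1068/7)/8; new y = k*12 = 1068/7*12/8 = 1602/7
Step 3: Split 3:7, second share = 1602/7 * 7/10 = 801/5
Final result = 801/5

801/5


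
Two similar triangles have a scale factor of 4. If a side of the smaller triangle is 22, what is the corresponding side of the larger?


Similar triangles have proportional sides
Scale factor = 4
Smaller side = 22
Corresponding larger side = 22 * 4
= 88

88


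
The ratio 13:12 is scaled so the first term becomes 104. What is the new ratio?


Original ratio: 13:12
First term target: 104
Scale factor = 104 / 13 = 8
Multiply second term: 12 * 8 = 96
Equivalent ratio = 104:96

104:96


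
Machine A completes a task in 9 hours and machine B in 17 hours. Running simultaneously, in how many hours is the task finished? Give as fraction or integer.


Rate of A = 1/9 job per hour
Rate of B = 1/17 job per hour
Combined rate = 1/9 + 1/17
Find common denominator: (17 + 9)/(9*17) = 26/153
Combined rate = 26/153 job per hour
Time together = 1 / (26/153) = 153/26 hours

153/26


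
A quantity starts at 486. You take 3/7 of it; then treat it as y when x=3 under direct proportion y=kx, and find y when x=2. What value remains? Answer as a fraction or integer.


Start with 486.
Step 1: Take 3/7: 486 * 3/7 = 1458/7
Step 2: Direct prop: k = (1458/7)/3; new y = k*2 = 1458/7*2/3 = 972/7
Final result = 972/7

972/7


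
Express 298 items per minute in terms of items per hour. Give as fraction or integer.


Converting from per minute to per hour
Rate = 298 items per minute
Multiply by 60: 298 * 60
= 17880 items per hour

17880


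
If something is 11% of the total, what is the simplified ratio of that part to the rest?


Part = 11%, Remainder = 89%
Ratio = 11:89
GCD(11, 89) = 1
Simplify: 11:89 = 11:89

11:89


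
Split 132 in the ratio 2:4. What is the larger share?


Total parts = 2 + 4 = 6
Value per part = 132 / 6 = 22
First share = 2 * 22 = 44
Second share = 4 * 22 = 88
Larger share = 88

88


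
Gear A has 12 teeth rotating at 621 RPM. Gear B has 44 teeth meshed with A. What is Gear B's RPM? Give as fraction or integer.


Gear ratio: teeth_A * RPM_A = teeth_B * RPM_B
12 * 621 = 44 * RPM_B
7452 = 44 * RPM_B
RPM_B = 7452 / 44
RPM_B = 1863/11

1863/11


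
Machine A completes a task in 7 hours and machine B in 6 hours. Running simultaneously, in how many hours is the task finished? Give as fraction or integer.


Rate of A = 1/7 job per hour
Rate of B = 1/6 job per hour
Combined rate = 1/7 + 1/6
Find common denominator: (6 + 7)/(7*6) = 13/42
Combined rate = 13/42 job per hour
Time together = 1 / (13/42) = 42/13 hours

42/13


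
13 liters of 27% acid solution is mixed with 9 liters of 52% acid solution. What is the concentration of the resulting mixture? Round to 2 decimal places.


Solute in mixture 1 = 27% of 13 L = 13*27/100 = 351/100 L
Solute in mixture 2 = 52% of 9 L = 9*52/100 = 117/25 L
Total solute = 351/100 + 117/25 = 819/100 L
Total volume = 13 + 9 = 22 L
Final concentration = 819/100/22 * 100 = 37.23%

37.23


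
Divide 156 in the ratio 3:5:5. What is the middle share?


Ratio = 3:5:5
Total parts = 3 + 5 + 5 = 13
Value per part = 156 / 13 = 12
First share = 3 * 12 = 36
Middle share = 5 * 12 = 60
Third share = 5 * 12 = 60

60


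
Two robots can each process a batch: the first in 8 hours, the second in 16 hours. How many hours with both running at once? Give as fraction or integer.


Rate of A = 1/8 job per hour
Rate of B = 1/16 job per hour
Combined rate = 1/8 + 1/16
Find common denominator: (16 + 8)/(8*16) = 24/128
Combined rate = 3/16 job per hour
Time together = 1 / (3/16) = 16/3 hours

16/3


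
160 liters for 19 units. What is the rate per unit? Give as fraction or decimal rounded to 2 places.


Total liters = 160
Number of units = 19
Unit rate = 160 / 19
= 8.42 liters per unit

8.42


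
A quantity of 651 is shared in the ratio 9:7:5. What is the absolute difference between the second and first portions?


Total parts = 9 + 7 + 5 = 21
Value per part = 651 / 21 = 31
Shares: 9*31=279, 7*31=217, 5*31=155
Second share = 217, first share = 279
Difference = |217 - 279| = 62

62


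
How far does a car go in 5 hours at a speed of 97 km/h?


Using distance = speed * time
Speed = 97 km/h
Time = 5 hours
Distance = 97 * 5
= 485 km

485


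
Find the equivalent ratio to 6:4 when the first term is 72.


Original ratio: 6:4
First term target: 72
Scale factor = 72 / 6 = 12
Multiply second term: 4 * 12 = 48
Equivalent ratio = 72:48

72:48


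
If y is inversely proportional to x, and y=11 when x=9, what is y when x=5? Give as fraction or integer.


Inverse proportion: y = k/x
Find k: k = 9 * 11 = 99
Compute y at x=5: y = 99/5
y = 99/5

99/5


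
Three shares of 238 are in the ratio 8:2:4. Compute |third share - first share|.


Total parts = 8 + 2 + 4 = 14
Value per part = 238 / 14 = 17
Shares: 8*17=136, 2*17=34, 4*17=68
Third share = 68, first share = 136
Difference = |68 - 136| = 68

68


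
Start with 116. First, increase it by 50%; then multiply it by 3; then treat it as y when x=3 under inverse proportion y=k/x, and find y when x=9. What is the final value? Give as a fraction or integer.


Start with 116.
Step 1: Increase by 50%: 116 * 150/100 = 174
Step 2: Multiply by 3: 174 * 3 = 522
Step 3: Inverse prop: k = (522)*3; new y = k/9 = 522*3/9 = 174
Final result = 174

174


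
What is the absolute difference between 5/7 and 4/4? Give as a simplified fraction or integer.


Simplify: 5/7 = 5/7 and 4/4 = 1
Find common denominator: LCD = 7
Convert: 5/7 and 7/7
Difference = |5 - 7|/7 = 2/7
Simplified = 2/7

2/7


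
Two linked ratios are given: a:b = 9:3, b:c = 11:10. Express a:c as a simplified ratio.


Given a:b = 9:3 and b:c = 11:10
Make b consistent. Multiply first ratio by 11: a:b = 99:33
Multiply second ratio by 3: b:c = 33:30
Now b = 33 in both, so a:b:c = 99:33:30
Therefore a:c = 99:30
Simplify by GCD: a:c = 33:10

33:10


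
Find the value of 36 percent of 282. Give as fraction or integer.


Compute 36% of 282
Convert percentage: 36% = 36/100
Multiply: 282 * 36/100
= 10152/100
= 2538/25

2538/25


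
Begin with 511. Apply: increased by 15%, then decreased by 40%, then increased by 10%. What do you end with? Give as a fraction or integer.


Start: 511
Step 1: increase by 15% => multiply by 115/100
  511 * 115/100 = 11753/20
Step 2: decrease by 40% => multiply by 60/100
  11753/20 * 60/100 = 35259/100
Step 3: increase by 10% => multiply by 110/100
  35259/100 * 110/100 = 387849/1000
Final value = 387849/1000

387849/1000


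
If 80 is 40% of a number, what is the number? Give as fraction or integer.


Given: 80 is 40% of the whole
Set up: 80 = 40/100 * whole
whole = 80 * 100 / 40
whole = 8000 / 40
whole = 200

200


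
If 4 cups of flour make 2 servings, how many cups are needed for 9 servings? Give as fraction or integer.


Original: 4 cups for 2 servings
Target servings = 9
Scaling factor = 9/2
New amount = 4 * 9/2
= 36/2
= 18 cups

18


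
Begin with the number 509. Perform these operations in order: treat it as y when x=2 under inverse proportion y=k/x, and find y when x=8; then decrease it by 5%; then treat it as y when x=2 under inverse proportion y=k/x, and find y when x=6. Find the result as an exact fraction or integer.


Start with 509.
Step 1: Inverse prop: k = (509)*2; new y = k/8 = 509*2/8 = 509/4
Step 2: Decrease by 5%: 509/4 * 95/100 = 9671/80
Step 3: Inverse prop: k = (9671/80)*2; new y = k/6 = 9671/80*2/6 = 9671/240
Final result = 9671/240

9671/240


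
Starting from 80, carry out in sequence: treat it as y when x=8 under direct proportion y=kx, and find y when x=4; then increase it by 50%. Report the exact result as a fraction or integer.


Start with 80.
Step 1: Direct prop: k = (80)/8; new y = k*4 = 80*4/8 = 40
Step 2: Increase by 50%: 40 * 150/100 = 60
Final result = 60

60


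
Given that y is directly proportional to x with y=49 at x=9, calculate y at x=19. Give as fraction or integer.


Direct proportion: y = kx
Find k: k = 49/9 = 49/9
Compute y at x=19: y = 49/9 * 19
y = 931/9

931/9


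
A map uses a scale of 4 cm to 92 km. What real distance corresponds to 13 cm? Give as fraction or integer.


Map scale: 4 cm = 92 km
Measured distance on map = 13 cm
Set up proportion: 13 * 92 / 4
= 1196 / 4
= 299 km

299


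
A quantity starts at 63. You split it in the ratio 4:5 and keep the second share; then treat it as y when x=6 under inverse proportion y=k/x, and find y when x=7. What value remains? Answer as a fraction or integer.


Start with 63.
Step 1: Split 4:5, second share = 63 * 5/9 = 35
Step 2: Inverse prop: k = (35)*6; new y = k/7 = 35*6/7 = 30
Final result = 30

30


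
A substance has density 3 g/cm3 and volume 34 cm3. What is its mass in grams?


Using mass = density * volume
Density = 3 g/cm3
Volume = 34 cm3
Mass = 3 * 34
= 102 g

102


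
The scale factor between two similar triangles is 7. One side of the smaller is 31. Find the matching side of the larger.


Similar triangles have proportional sides
Scale factor = 7
Smaller side = 31
Corresponding larger side = 31 * 7
= 217

217


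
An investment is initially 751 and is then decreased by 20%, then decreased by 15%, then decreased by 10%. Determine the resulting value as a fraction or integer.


Start: 751
Step 1: decrease by 20% => multiply by 80/100
  751 * 80/100 = 3004/5
Step 2: decrease by 15% => multiply by 85/100
  3004/5 * 85/100 = 12767/25
Step 3: decrease by 10% => multiply by 90/100
  12767/25 * 90/100 = 114903/250
Final value = 114903/250

114903/250


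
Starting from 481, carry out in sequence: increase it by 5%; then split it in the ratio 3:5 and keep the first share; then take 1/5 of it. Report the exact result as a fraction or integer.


Start with 481.
Step 1: Increase by 5%: 481 * 105/100 = 10101/20
Step 2: Split 3:5, first share = 10101/20 * 3/8 = 30303/160
Step 3: Take 1/5: 30303/160 * 1/5 = 30303/800
Final result = 30303/800

30303/800


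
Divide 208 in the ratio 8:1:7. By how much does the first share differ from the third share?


Total parts = 8 + 1 + 7 = 16
Value per part = 208 / 16 = 13
Shares: 8*13=104, 1*13=13, 7*13=91
First share = 104, third share = 91
Difference = |104 - 91| = 13

13


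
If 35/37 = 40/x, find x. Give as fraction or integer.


Setting up: 35/37 = 40/x
Cross multiply: 35 * x = 37 * 40
35x = 1480
x = 1480/35
x = 296/7

296/7


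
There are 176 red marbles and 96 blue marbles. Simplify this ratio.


Find GCD(176, 96)
GCD = 16
Divide both by 16: 176/16 = 11, 96/16 = 6
Simplified ratio = 11:6

11:6


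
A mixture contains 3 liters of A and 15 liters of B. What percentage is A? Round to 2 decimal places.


Volume of A = 3 L
Volume of B = 15 L
Total volume = 3 + 15 = 18 L
Percentage of A = (3/18) * 100
= 16.67%

16.67


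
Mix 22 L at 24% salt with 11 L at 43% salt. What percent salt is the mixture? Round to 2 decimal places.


Solute in mixture 1 = 24% of 22 L = 22*24/100 = 132/25 L
Solute in mixture 2 = 43% of 11 L = 11*43/100 = 473/100 L
Total solute = 132/25 + 473/100 = 1001/100 L
Total volume = 22 + 11 = 33 L
Final concentration = 1001/100/33 * 100 = 30.33%

30.33


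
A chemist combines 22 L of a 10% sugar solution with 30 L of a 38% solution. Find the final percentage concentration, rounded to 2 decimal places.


Solute in mixture 1 = 10% of 22 L = 22*10/100 = 11/5 L
Solute in mixture 2 = 38% of 30 L = 30*38/100 = 57/5 L
Total solute = 11/5 + 57/5 = 68/5 L
Total volume = 22 + 30 = 52 L
Final concentration = 68/5/52 * 100 = 26.15%

26.15


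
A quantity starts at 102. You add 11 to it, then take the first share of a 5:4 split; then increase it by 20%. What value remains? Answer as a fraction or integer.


Start with 102.
Step 1: Add 11: 102+11=113; split 5:4 first = 113*5/9 = 565/9
Step 2: Increase by 20%: 565/9 * 120/100 = 226/3
Final result = 226/3

226/3


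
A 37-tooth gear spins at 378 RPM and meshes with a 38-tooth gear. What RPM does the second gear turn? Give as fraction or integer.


Gear ratio: teeth_A * RPM_A = teeth_B * RPM_B
37 * 378 = 38 * RPM_B
13986 = 38 * RPM_B
RPM_B = 13986 / 38
RPM_B = 6993/19

6993/19


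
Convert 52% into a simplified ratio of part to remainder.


Part = 52%, Remainder = 48%
Ratio = 52:48
GCD(52, 48) = 4
Simplify: 13:12 = 13:12

13:12


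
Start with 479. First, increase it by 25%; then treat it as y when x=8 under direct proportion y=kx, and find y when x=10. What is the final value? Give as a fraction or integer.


Start with 479.
Step 1: Increase by 25%: 479 * 125/100 = 2395/4
Step 2: Direct prop: k = (2395/4)/8; new y = k*10 = 2395/4*10/8 = 11975/16
Final result = 11975/16

11975/16


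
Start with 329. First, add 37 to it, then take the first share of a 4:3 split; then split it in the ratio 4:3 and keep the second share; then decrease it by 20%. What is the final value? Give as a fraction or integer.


Start with 329.
Step 1: Add 37: 329+37=366; split 4:3 first = 366*4/7 = 1464/7
Step 2: Split 4:3, second share = 1464/7 * 3/7 = 4392/49
Step 3: Decrease by 20%: 4392/49 * 80/100 = 17568/245
Final result = 17568/245

17568/245


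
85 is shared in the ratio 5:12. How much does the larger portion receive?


Total parts = 5 + 12 = 17
Value per part = 85 / 17 = 5
First share = 5 * 5 = 25
Second share = 12 * 5 = 60
Larger share = 60

60


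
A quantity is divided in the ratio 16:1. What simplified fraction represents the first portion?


Total parts = 16 + 1 = 17
First part fraction = 16/17
Simplify: 16/17 = 16/17

16/17


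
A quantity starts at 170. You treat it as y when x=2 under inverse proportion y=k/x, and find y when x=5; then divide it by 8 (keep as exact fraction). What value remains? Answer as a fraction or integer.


Start with 170.
Step 1: Inverse prop: k = (170)*2; new y = k/5 = 170*2/5 = 68
Step 2: Divide by 8: 68 / 8 = 17/2
Final result = 17/2

17/2


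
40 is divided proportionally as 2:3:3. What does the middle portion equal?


Ratio = 2:3:3
Total parts = 2 + 3 + 3 = 8
Value per part = 40 / 8 = 5
First share = 2 * 5 = 10
Middle share = 3 * 5 = 15
Third share = 3 * 5 = 15

15


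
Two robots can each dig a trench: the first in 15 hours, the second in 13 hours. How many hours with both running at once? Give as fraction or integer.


Rate of A = 1/15 job per hour
Rate of B = 1/13 job per hour
Combined rate = 1/15 + 1/13
Find common denominator: (13 + 15)/(15*13) = 28/195
Combined rate = 28/195 job per hour
Time together = 1 / (28/195) = 195/28 hours

195/28


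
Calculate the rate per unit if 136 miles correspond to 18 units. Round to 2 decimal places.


Total miles = 136
Number of units = 18
Unit rate = 136 / 18
= 7.56 miles per unit

7.56


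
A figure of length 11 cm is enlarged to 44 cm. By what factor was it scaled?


Original length = 11 cm
Scaled length = 44 cm
Scale factor = 44 / 11
= 4

4


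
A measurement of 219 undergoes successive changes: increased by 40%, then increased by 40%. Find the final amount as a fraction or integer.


Start: 219
Step 1: increase by 40% => multiply by 140/100
  219 * 140/100 = 1533/5
Step 2: increase by 40% => multiply by 140/100
  1533/5 * 140/100 = 10731/25
Final value = 10731/25

10731/25


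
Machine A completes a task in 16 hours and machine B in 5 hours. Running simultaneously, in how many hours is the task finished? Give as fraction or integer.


Rate of A = 1/16 job per hour
Rate of B = 1/5 job per hour
Combined rate = 1/16 + 1/5
Find common denominator: (5 + 16)/(16*5) = 21/80
Combined rate = 21/80 job per hour
Time together = 1 / (21/80) = 80/21 hours

80/21


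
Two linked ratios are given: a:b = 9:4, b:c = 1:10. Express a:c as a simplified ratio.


Given a:b = 9:4 and b:c = 1:10
Make b consistent. Multiply first ratio by 1: a:b = 9:4
Multiply second ratio by 4: b:c = 4:40
Now b = 4 in both, so a:b:c = 9:4:40
Therefore a:c = 9:40
Simplify by GCD: a:c = 9:40

9:40


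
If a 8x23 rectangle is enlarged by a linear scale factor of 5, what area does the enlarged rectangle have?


Original dimensions: 8 x 23
Enlargement factor = 5
New width = 8 * 5 = 40
New height = 23 * 5 = 115
New area = 40 * 115 = 4600

4600


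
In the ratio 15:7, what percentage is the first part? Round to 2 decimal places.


Total parts = 15 + 7 = 22
First part fraction = 15/22
Percentage = (15/22) * 100
= 0.681818 * 100
= 68.18%

68.18


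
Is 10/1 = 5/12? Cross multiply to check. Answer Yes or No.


Cross multiply to check 10/1 = 5/12
Left cross product: 10 * 12 = 120
Right cross product: 1 * 5 = 5
120 != 5
Not equal, so proportions differ => No

No


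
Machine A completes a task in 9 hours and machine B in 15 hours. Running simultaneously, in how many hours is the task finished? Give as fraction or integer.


Rate of A = 1/9 job per hour
Rate of B = 1/15 job per hour
Combined rate = 1/9 + 1/15
Find common denominator: (15 + 9)/(9*15) = 24/135
Combined rate = 8/45 job per hour
Time together = 1 / (8/45) = 45/8 hours

45/8


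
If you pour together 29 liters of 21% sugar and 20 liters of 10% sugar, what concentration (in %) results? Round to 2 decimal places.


Solute in mixture 1 = 21% of 29 L = 29*21/100 = 609/100 L
Solute in mixture 2 = 10% of 20 L = 20*10/100 = 2 L
Total solute = 609/100 + 2 = 809/100 L
Total volume = 29 + 20 = 49 L
Final concentration = 809/100/49 * 100 = 16.51%

16.51


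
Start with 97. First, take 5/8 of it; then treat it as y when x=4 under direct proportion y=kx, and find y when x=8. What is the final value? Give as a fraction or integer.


Start with 97.
Step 1: Take 5/8: 97 * 5/8 = 485/8
Step 2: Direct prop: k = (485/8)/4; new y = k*8 = 485/8*8/4 = 485/4
Final result = 485/4

485/4


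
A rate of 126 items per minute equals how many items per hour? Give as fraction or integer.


Converting from per minute to per hour
Rate = 126 items per minute
Multiply by 60: 126 * 60
= 7560 items per hour

7560


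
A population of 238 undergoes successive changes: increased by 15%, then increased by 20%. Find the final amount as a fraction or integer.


Start: 238
Step 1: increase by 15% => multiply by 115/100
  238 * 115/100 = 2737/10
Step 2: increase by 20% => multiply by 120/100
  2737/10 * 120/100 = 8211/25
Final value = 8211/25

8211/25


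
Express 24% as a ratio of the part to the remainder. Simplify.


Part = 24%, Remainder = 76%
Ratio = 24:76
GCD(24, 76) = 4
Simplify: 6:19 = 6:19

6:19


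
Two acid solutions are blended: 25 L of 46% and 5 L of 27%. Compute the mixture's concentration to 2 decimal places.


Solute in mixture 1 = 46% of 25 L = 25*46/100 = 23/2 L
Solute in mixture 2 = 27% of 5 L = 5*27/100 = 27/20 L
Total solute = 23/2 + 27/20 = 257/20 L
Total volume = 25 + 5 = 30 L
Final concentration = 257/20/30 * 100 = 42.83%

42.83


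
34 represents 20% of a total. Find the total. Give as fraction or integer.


Given: 34 is 20% of the whole
Set up: 34 = 20/100 * whole
whole = 34 * 100 / 20
whole = 3400 / 20
whole = 170

170
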